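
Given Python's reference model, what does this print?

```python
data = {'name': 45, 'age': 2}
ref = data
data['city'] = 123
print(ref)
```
{'name': 45, 'age': 2, 'city': 123}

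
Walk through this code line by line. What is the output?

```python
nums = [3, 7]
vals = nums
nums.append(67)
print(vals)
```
[3, 7, 67]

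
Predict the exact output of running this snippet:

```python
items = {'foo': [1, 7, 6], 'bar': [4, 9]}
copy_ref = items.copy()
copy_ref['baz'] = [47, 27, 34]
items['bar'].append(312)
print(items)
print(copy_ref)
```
{'foo': [1, 7, 6], 'bar': [4, 9, 312]}
{'foo': [1, 7, 6], 'bar': [4, 9, 312], 'baz': [47, 27, 34]}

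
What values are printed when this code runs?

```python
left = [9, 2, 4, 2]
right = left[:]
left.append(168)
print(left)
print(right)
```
[9, 2, 4, 2, 168]
[9, 2, 4, 2]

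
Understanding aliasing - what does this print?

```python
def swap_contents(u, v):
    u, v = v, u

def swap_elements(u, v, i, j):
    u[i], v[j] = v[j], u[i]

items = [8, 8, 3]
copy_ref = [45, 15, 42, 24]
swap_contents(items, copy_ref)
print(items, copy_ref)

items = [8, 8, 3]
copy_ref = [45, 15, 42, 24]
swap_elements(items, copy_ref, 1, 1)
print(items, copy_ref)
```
[8, 8, 3] [45, 15, 42, 24]
[8, 15, 3] [45, 8, 42, 24]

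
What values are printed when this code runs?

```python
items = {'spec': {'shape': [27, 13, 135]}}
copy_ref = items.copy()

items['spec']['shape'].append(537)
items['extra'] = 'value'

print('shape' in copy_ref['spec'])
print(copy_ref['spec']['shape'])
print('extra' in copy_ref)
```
True
[27, 13, 135, 537]
False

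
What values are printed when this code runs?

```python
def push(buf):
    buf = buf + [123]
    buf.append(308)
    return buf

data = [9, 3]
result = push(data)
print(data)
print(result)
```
[9, 3]
[9, 3, 123, 308]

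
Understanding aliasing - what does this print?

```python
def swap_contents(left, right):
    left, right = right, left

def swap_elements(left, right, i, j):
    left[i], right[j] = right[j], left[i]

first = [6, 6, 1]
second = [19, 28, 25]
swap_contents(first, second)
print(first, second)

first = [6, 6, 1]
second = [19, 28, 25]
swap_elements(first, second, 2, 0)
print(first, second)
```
[6, 6, 1] [19, 28, 25]
[6, 6, 19] [1, 28, 25]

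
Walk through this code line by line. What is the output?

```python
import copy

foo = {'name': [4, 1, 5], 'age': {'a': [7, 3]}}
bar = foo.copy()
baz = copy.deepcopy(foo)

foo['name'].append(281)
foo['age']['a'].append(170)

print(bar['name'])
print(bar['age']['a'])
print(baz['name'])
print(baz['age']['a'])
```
[4, 1, 5, 281]
[7, 3, 170]
[4, 1, 5]
[7, 3]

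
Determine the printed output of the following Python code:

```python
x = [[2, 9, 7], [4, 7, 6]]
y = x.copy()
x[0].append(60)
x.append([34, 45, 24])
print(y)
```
[[2, 9, 7, 60], [4, 7, 6]]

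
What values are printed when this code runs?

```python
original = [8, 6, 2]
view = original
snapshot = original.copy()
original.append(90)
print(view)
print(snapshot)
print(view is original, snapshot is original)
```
[8, 6, 2, 90]
[8, 6, 2]
True False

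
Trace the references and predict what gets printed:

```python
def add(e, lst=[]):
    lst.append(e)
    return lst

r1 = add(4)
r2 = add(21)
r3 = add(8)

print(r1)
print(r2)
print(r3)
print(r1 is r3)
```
[4, 21, 8]
[4, 21, 8]
[4, 21, 8]
True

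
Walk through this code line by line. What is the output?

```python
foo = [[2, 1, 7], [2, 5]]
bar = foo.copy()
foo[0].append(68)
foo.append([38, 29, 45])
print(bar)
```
[[2, 1, 7, 68], [2, 5]]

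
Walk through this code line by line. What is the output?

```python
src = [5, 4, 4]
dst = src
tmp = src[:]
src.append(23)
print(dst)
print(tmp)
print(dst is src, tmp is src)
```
[5, 4, 4, 23]
[5, 4, 4]
True False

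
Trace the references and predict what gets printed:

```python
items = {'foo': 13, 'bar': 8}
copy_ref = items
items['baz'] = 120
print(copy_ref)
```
{'foo': 13, 'bar': 8, 'baz': 120}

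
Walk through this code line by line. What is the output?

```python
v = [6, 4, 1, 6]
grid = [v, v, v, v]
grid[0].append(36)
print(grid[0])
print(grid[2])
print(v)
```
[6, 4, 1, 6, 36]
[6, 4, 1, 6, 36]
[6, 4, 1, 6, 36]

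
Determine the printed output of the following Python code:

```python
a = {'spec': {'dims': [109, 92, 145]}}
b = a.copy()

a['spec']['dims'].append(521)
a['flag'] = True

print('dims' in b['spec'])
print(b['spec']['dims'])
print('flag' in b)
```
True
[109, 92, 145, 521]
False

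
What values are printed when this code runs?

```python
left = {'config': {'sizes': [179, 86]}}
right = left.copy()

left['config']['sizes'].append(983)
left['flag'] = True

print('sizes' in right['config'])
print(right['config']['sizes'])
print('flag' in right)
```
True
[179, 86, 983]
False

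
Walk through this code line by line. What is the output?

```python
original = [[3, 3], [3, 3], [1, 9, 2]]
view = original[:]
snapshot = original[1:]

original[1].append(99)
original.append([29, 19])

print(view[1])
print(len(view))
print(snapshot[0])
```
[3, 3, 99]
3
[3, 3, 99]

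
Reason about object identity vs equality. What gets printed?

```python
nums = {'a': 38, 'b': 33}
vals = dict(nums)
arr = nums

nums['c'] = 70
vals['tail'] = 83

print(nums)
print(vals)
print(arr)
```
{'a': 38, 'b': 33, 'c': 70}
{'a': 38, 'b': 33, 'tail': 83}
{'a': 38, 'b': 33, 'c': 70}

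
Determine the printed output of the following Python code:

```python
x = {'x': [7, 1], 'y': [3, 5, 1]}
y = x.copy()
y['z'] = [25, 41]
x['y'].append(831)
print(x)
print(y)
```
{'x': [7, 1], 'y': [3, 5, 1, 831]}
{'x': [7, 1], 'y': [3, 5, 1, 831], 'z': [25, 41]}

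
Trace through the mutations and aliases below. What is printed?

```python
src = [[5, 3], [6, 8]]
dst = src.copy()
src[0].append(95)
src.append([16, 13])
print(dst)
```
[[5, 3, 95], [6, 8]]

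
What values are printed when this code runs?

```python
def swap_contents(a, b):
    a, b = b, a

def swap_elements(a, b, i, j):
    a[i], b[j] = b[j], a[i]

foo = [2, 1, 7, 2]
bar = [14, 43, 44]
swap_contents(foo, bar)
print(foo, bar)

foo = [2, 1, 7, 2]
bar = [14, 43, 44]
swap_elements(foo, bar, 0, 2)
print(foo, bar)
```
[2, 1, 7, 2] [14, 43, 44]
[44, 1, 7, 2] [14, 43, 2]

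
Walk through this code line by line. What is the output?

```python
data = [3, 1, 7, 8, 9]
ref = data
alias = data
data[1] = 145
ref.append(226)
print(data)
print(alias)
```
[3, 145, 7, 8, 9, 226]
[3, 145, 7, 8, 9, 226]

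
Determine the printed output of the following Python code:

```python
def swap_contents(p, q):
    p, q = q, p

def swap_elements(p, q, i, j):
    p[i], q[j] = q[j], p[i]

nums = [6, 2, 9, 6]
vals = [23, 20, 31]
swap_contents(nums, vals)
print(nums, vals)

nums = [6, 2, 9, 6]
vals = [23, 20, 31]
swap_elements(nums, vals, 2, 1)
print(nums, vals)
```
[6, 2, 9, 6] [23, 20, 31]
[6, 2, 20, 6] [23, 9, 31]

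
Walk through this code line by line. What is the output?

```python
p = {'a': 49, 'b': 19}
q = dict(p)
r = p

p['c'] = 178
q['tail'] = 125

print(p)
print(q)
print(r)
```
{'a': 49, 'b': 19, 'c': 178}
{'a': 49, 'b': 19, 'tail': 125}
{'a': 49, 'b': 19, 'c': 178}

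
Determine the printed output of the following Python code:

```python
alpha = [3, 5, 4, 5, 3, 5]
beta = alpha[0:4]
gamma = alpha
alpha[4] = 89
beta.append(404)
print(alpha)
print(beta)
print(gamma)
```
[3, 5, 4, 5, 89, 5]
[3, 5, 4, 5, 404]
[3, 5, 4, 5, 89, 5]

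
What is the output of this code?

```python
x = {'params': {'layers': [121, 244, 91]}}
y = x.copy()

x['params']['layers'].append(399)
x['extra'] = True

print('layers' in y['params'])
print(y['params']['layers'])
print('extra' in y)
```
True
[121, 244, 91, 399]
False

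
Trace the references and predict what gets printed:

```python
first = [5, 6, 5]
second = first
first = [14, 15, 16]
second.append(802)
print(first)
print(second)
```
[14, 15, 16]
[5, 6, 5, 802]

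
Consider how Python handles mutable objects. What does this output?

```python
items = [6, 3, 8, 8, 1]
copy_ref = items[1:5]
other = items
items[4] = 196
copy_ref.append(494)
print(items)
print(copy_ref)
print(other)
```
[6, 3, 8, 8, 196]
[3, 8, 8, 1, 494]
[6, 3, 8, 8, 196]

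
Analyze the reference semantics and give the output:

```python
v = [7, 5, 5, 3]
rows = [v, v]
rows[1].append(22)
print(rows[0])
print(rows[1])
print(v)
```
[7, 5, 5, 3, 22]
[7, 5, 5, 3, 22]
[7, 5, 5, 3, 22]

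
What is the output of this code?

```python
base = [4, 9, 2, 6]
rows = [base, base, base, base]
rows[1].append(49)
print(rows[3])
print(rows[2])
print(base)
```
[4, 9, 2, 6, 49]
[4, 9, 2, 6, 49]
[4, 9, 2, 6, 49]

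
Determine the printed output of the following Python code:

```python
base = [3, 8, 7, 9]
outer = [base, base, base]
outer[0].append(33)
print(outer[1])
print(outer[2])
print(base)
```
[3, 8, 7, 9, 33]
[3, 8, 7, 9, 33]
[3, 8, 7, 9, 33]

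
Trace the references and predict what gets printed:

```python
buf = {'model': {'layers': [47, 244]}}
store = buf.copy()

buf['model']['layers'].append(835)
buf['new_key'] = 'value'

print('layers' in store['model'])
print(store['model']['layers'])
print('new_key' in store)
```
True
[47, 244, 835]
False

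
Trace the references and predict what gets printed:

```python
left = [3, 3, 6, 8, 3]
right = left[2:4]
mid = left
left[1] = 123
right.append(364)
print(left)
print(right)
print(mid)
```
[3, 123, 6, 8, 3]
[6, 8, 364]
[3, 123, 6, 8, 3]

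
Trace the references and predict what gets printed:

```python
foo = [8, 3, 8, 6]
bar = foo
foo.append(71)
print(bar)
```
[8, 3, 8, 6, 71]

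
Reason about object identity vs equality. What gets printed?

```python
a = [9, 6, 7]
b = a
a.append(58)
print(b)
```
[9, 6, 7, 58]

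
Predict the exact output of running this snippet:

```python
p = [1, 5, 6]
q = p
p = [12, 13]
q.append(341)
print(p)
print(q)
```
[12, 13]
[1, 5, 6, 341]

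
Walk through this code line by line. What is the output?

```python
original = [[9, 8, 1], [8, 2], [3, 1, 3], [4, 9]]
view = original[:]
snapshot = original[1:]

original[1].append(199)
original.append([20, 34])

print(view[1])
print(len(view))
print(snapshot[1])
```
[8, 2, 199]
4
[3, 1, 3]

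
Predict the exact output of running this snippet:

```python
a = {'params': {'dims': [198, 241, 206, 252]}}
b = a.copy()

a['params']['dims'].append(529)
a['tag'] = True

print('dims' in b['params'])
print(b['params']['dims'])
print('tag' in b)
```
True
[198, 241, 206, 252, 529]
False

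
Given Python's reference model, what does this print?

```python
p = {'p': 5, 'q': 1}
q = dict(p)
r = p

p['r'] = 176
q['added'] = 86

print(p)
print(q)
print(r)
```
{'p': 5, 'q': 1, 'r': 176}
{'p': 5, 'q': 1, 'added': 86}
{'p': 5, 'q': 1, 'r': 176}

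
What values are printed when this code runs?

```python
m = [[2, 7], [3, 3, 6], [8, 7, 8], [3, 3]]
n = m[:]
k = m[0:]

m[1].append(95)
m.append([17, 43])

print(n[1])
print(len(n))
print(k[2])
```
[3, 3, 6, 95]
4
[8, 7, 8]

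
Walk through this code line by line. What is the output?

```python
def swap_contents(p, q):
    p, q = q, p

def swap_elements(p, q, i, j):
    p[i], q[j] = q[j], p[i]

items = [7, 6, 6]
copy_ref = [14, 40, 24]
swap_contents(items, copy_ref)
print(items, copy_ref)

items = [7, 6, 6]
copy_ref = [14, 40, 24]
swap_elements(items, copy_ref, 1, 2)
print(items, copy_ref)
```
[7, 6, 6] [14, 40, 24]
[7, 24, 6] [14, 40, 6]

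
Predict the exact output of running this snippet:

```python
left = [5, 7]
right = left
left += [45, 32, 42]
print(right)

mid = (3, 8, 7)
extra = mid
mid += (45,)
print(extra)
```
[5, 7, 45, 32, 42]
(3, 8, 7)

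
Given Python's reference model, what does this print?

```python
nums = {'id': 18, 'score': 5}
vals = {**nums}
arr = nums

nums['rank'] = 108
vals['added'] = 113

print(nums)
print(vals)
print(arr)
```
{'id': 18, 'score': 5, 'rank': 108}
{'id': 18, 'score': 5, 'added': 113}
{'id': 18, 'score': 5, 'rank': 108}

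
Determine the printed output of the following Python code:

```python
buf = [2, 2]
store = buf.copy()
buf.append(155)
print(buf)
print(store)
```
[2, 2, 155]
[2, 2]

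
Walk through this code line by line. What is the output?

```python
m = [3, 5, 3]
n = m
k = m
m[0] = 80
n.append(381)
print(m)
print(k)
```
[80, 5, 3, 381]
[80, 5, 3, 381]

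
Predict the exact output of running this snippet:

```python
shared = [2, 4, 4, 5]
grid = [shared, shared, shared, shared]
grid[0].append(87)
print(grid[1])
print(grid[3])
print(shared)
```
[2, 4, 4, 5, 87]
[2, 4, 4, 5, 87]
[2, 4, 4, 5, 87]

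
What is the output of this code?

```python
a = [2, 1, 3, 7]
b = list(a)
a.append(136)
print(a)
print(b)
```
[2, 1, 3, 7, 136]
[2, 1, 3, 7]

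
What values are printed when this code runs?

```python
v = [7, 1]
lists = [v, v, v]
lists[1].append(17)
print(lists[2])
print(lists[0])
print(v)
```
[7, 1, 17]
[7, 1, 17]
[7, 1, 17]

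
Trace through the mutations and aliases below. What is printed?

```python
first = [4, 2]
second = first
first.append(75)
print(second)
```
[4, 2, 75]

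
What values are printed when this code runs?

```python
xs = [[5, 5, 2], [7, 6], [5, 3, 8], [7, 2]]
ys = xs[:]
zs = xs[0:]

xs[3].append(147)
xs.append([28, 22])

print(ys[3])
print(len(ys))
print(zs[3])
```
[7, 2, 147]
4
[7, 2, 147]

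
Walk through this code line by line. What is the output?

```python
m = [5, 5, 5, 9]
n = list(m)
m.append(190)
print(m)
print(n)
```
[5, 5, 5, 9, 190]
[5, 5, 5, 9]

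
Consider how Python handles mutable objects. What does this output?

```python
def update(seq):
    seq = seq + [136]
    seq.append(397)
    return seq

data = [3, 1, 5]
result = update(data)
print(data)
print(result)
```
[3, 1, 5]
[3, 1, 5, 136, 397]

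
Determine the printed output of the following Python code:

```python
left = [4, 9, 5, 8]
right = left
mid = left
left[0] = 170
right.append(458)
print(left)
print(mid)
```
[170, 9, 5, 8, 458]
[170, 9, 5, 8, 458]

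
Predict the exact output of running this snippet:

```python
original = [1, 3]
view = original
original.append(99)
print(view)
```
[1, 3, 99]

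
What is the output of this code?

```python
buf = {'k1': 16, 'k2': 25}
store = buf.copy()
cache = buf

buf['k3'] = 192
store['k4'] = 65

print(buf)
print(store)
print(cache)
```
{'k1': 16, 'k2': 25, 'k3': 192}
{'k1': 16, 'k2': 25, 'k4': 65}
{'k1': 16, 'k2': 25, 'k3': 192}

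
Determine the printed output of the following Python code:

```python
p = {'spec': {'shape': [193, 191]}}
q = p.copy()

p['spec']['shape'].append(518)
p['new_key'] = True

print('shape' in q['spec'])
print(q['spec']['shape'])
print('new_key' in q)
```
True
[193, 191, 518]
False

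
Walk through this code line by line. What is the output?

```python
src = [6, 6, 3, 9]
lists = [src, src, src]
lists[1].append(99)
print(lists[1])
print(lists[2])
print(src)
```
[6, 6, 3, 9, 99]
[6, 6, 3, 9, 99]
[6, 6, 3, 9, 99]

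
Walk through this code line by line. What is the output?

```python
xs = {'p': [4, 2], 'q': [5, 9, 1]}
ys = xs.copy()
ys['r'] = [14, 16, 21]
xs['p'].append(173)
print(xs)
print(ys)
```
{'p': [4, 2, 173], 'q': [5, 9, 1]}
{'p': [4, 2, 173], 'q': [5, 9, 1], 'r': [14, 16, 21]}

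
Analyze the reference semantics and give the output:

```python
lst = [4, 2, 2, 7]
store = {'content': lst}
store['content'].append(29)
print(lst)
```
[4, 2, 2, 7, 29]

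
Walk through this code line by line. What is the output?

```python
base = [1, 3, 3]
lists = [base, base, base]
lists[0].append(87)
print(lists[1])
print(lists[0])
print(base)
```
[1, 3, 3, 87]
[1, 3, 3, 87]
[1, 3, 3, 87]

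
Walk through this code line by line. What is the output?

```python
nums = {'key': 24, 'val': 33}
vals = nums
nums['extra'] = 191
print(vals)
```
{'key': 24, 'val': 33, 'extra': 191}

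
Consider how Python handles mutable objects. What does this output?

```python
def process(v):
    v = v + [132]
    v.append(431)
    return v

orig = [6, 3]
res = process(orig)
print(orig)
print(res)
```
[6, 3]
[6, 3, 132, 431]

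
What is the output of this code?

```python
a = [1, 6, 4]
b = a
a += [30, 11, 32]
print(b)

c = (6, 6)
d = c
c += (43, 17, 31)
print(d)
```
[1, 6, 4, 30, 11, 32]
(6, 6)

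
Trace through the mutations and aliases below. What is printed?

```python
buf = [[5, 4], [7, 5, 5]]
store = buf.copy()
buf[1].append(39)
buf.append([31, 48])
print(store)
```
[[5, 4], [7, 5, 5, 39]]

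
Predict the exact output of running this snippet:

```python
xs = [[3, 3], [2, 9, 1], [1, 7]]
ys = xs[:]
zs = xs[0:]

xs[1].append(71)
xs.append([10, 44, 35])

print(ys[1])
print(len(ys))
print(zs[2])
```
[2, 9, 1, 71]
3
[1, 7]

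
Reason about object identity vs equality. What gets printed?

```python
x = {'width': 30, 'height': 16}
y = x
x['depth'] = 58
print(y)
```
{'width': 30, 'height': 16, 'depth': 58}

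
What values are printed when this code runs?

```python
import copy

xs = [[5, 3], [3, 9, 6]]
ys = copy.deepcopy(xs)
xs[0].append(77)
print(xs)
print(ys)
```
[[5, 3, 77], [3, 9, 6]]
[[5, 3], [3, 9, 6]]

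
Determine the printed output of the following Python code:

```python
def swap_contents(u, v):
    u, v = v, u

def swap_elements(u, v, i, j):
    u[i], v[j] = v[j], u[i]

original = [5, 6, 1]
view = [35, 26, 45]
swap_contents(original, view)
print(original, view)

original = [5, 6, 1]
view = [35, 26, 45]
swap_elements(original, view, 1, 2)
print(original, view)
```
[5, 6, 1] [35, 26, 45]
[5, 45, 1] [35, 26, 6]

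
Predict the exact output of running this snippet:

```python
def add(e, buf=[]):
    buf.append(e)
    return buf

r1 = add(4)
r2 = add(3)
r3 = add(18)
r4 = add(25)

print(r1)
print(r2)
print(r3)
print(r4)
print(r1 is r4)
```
[4, 3, 18, 25]
[4, 3, 18, 25]
[4, 3, 18, 25]
[4, 3, 18, 25]
True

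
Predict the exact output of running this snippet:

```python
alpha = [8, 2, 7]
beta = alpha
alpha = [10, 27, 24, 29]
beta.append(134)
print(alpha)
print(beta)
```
[10, 27, 24, 29]
[8, 2, 7, 134]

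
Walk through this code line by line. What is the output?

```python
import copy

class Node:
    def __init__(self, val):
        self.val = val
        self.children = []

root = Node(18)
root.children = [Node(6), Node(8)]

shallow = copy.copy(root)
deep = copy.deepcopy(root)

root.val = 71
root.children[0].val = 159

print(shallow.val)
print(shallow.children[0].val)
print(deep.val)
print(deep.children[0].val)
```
18
159
18
6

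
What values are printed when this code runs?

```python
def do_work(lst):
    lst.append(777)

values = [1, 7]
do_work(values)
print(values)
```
[1, 7, 777]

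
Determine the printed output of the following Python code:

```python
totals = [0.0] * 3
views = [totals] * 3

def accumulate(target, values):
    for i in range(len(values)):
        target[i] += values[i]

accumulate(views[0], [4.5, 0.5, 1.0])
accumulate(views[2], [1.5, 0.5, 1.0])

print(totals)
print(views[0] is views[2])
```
[6.0, 1.0, 2.0]
True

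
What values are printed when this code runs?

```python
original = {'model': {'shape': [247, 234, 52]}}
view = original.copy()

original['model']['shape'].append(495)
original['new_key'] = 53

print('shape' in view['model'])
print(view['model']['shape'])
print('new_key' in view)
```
True
[247, 234, 52, 495]
False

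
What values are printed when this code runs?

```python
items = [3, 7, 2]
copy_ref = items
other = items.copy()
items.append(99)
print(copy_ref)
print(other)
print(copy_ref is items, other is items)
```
[3, 7, 2, 99]
[3, 7, 2]
True False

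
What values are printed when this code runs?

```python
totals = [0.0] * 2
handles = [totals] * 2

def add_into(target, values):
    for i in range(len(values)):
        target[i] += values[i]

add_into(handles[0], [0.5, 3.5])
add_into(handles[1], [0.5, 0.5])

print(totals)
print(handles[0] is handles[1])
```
[1.0, 4.0]
True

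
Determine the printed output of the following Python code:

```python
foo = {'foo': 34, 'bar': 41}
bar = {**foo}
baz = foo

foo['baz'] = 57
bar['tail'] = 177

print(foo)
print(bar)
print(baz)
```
{'foo': 34, 'bar': 41, 'baz': 57}
{'foo': 34, 'bar': 41, 'tail': 177}
{'foo': 34, 'bar': 41, 'baz': 57}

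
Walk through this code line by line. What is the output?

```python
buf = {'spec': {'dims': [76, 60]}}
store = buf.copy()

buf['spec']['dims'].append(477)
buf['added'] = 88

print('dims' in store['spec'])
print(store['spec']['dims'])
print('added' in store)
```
True
[76, 60, 477]
False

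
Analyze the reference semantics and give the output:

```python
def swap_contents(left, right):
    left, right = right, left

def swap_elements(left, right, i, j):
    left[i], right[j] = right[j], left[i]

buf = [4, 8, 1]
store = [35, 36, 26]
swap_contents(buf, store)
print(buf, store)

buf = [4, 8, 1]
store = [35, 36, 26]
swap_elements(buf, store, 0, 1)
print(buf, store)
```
[4, 8, 1] [35, 36, 26]
[36, 8, 1] [35, 4, 26]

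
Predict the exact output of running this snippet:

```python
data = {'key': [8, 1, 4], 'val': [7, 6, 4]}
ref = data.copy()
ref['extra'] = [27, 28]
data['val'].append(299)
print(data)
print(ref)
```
{'key': [8, 1, 4], 'val': [7, 6, 4, 299]}
{'key': [8, 1, 4], 'val': [7, 6, 4, 299], 'extra': [27, 28]}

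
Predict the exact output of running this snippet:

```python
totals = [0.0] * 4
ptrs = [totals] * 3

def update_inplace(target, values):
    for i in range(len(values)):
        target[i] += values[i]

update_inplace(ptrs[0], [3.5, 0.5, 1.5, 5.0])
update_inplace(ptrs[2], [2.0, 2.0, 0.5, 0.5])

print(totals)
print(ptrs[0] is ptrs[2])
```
[5.5, 2.5, 2.0, 5.5]
True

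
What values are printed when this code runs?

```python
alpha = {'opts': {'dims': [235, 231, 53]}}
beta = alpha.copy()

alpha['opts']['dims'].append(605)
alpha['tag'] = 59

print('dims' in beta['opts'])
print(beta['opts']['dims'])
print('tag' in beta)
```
True
[235, 231, 53, 605]
False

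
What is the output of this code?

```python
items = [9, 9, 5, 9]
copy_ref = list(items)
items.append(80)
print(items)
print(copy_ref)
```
[9, 9, 5, 9, 80]
[9, 9, 5, 9]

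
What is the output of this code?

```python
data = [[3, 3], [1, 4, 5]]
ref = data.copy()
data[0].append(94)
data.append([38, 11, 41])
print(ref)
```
[[3, 3, 94], [1, 4, 5]]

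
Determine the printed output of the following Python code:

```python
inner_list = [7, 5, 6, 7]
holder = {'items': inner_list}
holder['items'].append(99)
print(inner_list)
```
[7, 5, 6, 7, 99]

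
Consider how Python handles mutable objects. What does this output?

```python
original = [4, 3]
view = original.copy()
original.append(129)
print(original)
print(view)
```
[4, 3, 129]
[4, 3]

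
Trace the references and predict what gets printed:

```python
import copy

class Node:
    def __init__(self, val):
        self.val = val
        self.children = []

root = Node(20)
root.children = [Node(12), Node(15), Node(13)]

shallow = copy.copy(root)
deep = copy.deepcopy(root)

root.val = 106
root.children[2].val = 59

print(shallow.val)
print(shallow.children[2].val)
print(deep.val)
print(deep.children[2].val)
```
20
59
20
13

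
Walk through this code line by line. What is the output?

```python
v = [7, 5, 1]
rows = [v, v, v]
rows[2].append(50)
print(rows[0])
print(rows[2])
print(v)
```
[7, 5, 1, 50]
[7, 5, 1, 50]
[7, 5, 1, 50]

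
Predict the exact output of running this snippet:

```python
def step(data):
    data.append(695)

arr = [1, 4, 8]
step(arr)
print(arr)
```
[1, 4, 8, 695]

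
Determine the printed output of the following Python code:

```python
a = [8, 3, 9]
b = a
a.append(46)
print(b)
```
[8, 3, 9, 46]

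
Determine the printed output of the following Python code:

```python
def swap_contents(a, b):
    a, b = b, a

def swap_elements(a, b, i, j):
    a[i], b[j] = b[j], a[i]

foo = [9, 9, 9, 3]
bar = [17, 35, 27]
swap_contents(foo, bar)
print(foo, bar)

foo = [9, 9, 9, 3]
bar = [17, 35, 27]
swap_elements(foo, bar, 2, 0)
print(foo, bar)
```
[9, 9, 9, 3] [17, 35, 27]
[9, 9, 17, 3] [9, 35, 27]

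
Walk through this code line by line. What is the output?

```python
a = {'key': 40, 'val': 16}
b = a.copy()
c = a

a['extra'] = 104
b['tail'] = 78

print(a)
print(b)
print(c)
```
{'key': 40, 'val': 16, 'extra': 104}
{'key': 40, 'val': 16, 'tail': 78}
{'key': 40, 'val': 16, 'extra': 104}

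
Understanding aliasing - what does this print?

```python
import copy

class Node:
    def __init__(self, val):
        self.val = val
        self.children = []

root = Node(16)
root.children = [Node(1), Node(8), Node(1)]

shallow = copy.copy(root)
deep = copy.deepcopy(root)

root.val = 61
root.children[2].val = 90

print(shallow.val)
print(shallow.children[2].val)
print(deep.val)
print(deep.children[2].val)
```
16
90
16
1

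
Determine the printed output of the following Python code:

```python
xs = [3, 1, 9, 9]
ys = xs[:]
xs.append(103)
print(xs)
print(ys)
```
[3, 1, 9, 9, 103]
[3, 1, 9, 9]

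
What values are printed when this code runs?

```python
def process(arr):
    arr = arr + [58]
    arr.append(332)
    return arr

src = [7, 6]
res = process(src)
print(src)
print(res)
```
[7, 6]
[7, 6, 58, 332]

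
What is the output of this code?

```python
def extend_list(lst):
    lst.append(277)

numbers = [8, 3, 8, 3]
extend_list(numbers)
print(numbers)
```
[8, 3, 8, 3, 277]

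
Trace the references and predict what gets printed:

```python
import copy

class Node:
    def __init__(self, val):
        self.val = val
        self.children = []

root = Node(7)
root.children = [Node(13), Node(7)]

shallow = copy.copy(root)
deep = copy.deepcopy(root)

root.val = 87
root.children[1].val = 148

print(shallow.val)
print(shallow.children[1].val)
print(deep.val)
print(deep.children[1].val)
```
7
148
7
7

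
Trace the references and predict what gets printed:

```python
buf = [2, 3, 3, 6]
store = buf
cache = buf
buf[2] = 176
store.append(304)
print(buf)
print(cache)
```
[2, 3, 176, 6, 304]
[2, 3, 176, 6, 304]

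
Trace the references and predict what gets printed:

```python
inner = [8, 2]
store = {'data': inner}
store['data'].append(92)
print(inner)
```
[8, 2, 92]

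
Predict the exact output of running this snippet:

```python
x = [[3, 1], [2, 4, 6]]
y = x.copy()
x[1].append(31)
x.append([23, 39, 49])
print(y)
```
[[3, 1], [2, 4, 6, 31]]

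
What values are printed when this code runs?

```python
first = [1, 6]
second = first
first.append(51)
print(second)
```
[1, 6, 51]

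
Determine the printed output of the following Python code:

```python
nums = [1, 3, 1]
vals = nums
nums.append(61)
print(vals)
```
[1, 3, 1, 61]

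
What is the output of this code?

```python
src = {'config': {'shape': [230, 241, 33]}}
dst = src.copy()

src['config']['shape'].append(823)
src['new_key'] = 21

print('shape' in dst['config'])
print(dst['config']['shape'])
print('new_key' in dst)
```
True
[230, 241, 33, 823]
False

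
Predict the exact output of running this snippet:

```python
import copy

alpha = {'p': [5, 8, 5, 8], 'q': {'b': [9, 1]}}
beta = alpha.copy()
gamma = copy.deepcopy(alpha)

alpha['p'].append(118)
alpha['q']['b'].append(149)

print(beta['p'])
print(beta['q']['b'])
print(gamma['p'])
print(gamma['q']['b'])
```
[5, 8, 5, 8, 118]
[9, 1, 149]
[5, 8, 5, 8]
[9, 1]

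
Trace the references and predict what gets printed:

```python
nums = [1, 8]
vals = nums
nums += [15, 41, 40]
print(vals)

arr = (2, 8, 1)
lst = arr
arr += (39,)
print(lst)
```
[1, 8, 15, 41, 40]
(2, 8, 1)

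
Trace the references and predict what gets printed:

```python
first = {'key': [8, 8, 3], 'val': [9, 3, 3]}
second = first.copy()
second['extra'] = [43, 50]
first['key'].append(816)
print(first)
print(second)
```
{'key': [8, 8, 3, 816], 'val': [9, 3, 3]}
{'key': [8, 8, 3, 816], 'val': [9, 3, 3], 'extra': [43, 50]}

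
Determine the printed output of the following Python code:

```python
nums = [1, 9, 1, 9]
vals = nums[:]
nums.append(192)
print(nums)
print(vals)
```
[1, 9, 1, 9, 192]
[1, 9, 1, 9]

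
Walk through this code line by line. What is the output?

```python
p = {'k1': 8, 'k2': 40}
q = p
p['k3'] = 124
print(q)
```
{'k1': 8, 'k2': 40, 'k3': 124}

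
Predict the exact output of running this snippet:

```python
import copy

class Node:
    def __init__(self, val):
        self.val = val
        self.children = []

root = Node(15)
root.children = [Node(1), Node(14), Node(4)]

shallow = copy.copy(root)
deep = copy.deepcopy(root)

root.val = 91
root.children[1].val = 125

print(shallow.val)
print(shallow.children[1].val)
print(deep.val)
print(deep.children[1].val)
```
15
125
15
14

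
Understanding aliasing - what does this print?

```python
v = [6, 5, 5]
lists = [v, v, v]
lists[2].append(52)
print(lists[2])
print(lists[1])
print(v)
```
[6, 5, 5, 52]
[6, 5, 5, 52]
[6, 5, 5, 52]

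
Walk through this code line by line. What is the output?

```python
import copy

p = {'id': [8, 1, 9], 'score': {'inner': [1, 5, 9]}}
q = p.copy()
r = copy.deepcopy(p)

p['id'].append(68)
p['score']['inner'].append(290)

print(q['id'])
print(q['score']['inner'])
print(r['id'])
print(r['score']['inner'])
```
[8, 1, 9, 68]
[1, 5, 9, 290]
[8, 1, 9]
[1, 5, 9]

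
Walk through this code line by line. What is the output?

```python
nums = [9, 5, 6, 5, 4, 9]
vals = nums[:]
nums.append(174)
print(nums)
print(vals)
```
[9, 5, 6, 5, 4, 9, 174]
[9, 5, 6, 5, 4, 9]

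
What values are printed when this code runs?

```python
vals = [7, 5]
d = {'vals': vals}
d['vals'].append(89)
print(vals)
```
[7, 5, 89]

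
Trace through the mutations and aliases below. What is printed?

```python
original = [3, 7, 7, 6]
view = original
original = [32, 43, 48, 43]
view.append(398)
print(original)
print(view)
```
[32, 43, 48, 43]
[3, 7, 7, 6, 398]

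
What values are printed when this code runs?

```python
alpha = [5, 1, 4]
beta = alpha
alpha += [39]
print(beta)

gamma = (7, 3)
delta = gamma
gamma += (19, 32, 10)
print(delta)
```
[5, 1, 4, 39]
(7, 3)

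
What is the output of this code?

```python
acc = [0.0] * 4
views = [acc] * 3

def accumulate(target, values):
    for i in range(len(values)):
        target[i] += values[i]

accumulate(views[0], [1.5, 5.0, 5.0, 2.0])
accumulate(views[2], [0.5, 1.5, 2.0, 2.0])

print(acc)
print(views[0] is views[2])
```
[2.0, 6.5, 7.0, 4.0]
True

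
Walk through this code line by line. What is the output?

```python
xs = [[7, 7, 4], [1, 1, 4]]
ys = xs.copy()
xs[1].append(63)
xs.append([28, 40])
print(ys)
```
[[7, 7, 4], [1, 1, 4, 63]]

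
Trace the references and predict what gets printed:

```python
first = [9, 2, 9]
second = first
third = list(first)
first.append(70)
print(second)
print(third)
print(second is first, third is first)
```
[9, 2, 9, 70]
[9, 2, 9]
True False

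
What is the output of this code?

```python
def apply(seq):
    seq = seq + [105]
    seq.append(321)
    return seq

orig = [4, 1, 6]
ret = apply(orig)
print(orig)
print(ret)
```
[4, 1, 6]
[4, 1, 6, 105, 321]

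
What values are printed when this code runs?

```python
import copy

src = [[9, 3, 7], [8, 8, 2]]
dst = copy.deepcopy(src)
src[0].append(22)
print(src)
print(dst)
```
[[9, 3, 7, 22], [8, 8, 2]]
[[9, 3, 7], [8, 8, 2]]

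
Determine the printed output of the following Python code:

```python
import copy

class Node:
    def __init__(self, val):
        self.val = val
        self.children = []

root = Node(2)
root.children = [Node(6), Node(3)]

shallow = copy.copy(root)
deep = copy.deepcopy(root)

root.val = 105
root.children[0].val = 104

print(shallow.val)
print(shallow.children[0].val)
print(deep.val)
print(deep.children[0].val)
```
2
104
2
6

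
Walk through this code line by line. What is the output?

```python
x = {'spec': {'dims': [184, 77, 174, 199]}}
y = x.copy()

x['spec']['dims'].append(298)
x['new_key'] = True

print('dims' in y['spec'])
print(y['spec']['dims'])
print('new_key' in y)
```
True
[184, 77, 174, 199, 298]
False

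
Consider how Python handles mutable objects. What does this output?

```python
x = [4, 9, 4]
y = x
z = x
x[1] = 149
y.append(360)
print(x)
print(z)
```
[4, 149, 4, 360]
[4, 149, 4, 360]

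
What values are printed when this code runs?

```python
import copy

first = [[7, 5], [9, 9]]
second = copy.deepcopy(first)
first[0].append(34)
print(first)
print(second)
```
[[7, 5, 34], [9, 9]]
[[7, 5], [9, 9]]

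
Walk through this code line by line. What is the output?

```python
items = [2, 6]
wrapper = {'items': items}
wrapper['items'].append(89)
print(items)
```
[2, 6, 89]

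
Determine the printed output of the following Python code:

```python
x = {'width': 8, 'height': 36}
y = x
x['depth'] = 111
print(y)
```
{'width': 8, 'height': 36, 'depth': 111}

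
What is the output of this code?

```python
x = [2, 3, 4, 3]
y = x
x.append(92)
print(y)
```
[2, 3, 4, 3, 92]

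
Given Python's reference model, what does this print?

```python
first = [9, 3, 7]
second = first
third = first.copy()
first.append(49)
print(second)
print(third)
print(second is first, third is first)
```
[9, 3, 7, 49]
[9, 3, 7]
True False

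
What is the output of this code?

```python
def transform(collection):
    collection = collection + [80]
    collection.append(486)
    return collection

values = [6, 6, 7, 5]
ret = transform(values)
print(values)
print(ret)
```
[6, 6, 7, 5]
[6, 6, 7, 5, 80, 486]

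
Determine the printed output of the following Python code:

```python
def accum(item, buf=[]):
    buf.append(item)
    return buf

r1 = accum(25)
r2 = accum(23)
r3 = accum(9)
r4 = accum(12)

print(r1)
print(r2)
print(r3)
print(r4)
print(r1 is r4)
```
[25, 23, 9, 12]
[25, 23, 9, 12]
[25, 23, 9, 12]
[25, 23, 9, 12]
True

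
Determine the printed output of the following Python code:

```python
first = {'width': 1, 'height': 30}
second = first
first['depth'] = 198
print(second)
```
{'width': 1, 'height': 30, 'depth': 198}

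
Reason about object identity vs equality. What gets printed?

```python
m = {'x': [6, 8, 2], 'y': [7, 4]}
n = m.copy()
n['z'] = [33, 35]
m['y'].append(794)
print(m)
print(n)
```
{'x': [6, 8, 2], 'y': [7, 4, 794]}
{'x': [6, 8, 2], 'y': [7, 4, 794], 'z': [33, 35]}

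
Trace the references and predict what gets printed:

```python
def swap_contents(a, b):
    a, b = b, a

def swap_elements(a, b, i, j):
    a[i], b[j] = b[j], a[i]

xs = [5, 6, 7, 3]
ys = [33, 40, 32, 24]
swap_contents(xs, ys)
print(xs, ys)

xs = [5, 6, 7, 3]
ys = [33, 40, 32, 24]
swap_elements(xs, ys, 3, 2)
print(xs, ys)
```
[5, 6, 7, 3] [33, 40, 32, 24]
[5, 6, 7, 32] [33, 40, 3, 24]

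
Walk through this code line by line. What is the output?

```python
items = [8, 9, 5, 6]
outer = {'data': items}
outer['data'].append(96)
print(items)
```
[8, 9, 5, 6, 96]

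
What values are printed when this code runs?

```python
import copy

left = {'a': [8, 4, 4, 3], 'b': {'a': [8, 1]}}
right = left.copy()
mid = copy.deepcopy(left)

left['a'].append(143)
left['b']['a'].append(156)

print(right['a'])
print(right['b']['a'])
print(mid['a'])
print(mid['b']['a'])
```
[8, 4, 4, 3, 143]
[8, 1, 156]
[8, 4, 4, 3]
[8, 1]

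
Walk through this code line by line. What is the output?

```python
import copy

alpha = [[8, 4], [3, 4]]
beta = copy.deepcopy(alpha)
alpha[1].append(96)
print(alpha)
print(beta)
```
[[8, 4], [3, 4, 96]]
[[8, 4], [3, 4]]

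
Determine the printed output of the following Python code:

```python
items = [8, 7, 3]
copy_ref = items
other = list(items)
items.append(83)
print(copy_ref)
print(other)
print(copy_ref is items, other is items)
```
[8, 7, 3, 83]
[8, 7, 3]
True False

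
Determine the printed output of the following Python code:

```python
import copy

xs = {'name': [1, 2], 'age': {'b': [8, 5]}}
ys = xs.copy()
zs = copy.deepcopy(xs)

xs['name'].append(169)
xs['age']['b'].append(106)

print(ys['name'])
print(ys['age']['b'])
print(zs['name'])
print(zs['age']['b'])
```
[1, 2, 169]
[8, 5, 106]
[1, 2]
[8, 5]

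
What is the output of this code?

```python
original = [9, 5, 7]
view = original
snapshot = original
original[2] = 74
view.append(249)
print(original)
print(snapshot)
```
[9, 5, 74, 249]
[9, 5, 74, 249]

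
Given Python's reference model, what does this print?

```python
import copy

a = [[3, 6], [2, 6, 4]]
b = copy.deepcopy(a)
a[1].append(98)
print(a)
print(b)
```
[[3, 6], [2, 6, 4, 98]]
[[3, 6], [2, 6, 4]]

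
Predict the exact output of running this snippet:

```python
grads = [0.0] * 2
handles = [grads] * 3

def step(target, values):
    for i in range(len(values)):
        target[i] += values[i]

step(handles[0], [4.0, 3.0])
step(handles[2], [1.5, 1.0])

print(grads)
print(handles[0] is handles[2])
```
[5.5, 4.0]
True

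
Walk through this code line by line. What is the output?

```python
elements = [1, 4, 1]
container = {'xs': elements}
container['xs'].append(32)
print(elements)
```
[1, 4, 1, 32]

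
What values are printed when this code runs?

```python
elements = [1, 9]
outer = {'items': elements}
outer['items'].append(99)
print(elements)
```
[1, 9, 99]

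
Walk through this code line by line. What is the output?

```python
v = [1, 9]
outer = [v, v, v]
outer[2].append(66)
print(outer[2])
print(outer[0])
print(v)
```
[1, 9, 66]
[1, 9, 66]
[1, 9, 66]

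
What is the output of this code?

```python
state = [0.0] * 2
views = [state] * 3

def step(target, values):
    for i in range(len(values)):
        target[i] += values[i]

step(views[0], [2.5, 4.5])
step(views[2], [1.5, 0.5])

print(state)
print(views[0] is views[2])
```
[4.0, 5.0]
True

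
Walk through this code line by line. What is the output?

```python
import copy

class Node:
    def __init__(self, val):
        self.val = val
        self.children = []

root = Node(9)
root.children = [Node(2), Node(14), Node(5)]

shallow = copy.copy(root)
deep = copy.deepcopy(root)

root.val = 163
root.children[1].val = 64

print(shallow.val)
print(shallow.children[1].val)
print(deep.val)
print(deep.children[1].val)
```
9
64
9
14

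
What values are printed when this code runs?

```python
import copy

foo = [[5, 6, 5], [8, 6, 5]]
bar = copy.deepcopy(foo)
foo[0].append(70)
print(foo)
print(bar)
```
[[5, 6, 5, 70], [8, 6, 5]]
[[5, 6, 5], [8, 6, 5]]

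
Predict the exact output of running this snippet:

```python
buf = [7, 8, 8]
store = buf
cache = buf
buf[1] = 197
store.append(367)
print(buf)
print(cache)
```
[7, 197, 8, 367]
[7, 197, 8, 367]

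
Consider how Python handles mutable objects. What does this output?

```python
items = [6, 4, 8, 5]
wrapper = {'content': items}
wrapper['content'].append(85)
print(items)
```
[6, 4, 8, 5, 85]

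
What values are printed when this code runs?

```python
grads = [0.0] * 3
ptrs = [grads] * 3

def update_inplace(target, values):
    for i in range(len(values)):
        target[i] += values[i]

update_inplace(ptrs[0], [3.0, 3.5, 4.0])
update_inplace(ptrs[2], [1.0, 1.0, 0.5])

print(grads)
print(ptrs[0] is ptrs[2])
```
[4.0, 4.5, 4.5]
True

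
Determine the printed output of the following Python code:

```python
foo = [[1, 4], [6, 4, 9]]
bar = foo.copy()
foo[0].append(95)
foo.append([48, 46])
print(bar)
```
[[1, 4, 95], [6, 4, 9]]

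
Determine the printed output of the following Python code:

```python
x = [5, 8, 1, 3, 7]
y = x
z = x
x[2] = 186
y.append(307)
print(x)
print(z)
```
[5, 8, 186, 3, 7, 307]
[5, 8, 186, 3, 7, 307]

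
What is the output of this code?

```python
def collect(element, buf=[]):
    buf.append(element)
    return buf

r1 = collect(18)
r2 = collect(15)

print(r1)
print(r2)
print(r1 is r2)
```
[18, 15]
[18, 15]
True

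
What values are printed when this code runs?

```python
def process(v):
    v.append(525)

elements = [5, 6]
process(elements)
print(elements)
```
[5, 6, 525]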